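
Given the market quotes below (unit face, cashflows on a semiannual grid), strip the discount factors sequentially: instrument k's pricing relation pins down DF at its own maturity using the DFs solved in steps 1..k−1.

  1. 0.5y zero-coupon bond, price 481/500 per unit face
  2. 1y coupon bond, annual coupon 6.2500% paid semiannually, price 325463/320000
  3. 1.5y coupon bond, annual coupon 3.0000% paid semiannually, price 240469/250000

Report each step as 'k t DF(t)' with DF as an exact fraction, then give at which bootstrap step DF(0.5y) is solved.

step 1 [0.5y] zero: DF = P = 481/500 ≈ 0.962000
step 2 [1y] bond c/2=1/32: DF=(325463/320000 − 1/32·(0.962000))/(1+1/32) = 9571/10000 ≈ 0.957100
step 3 [1.5y] bond c/2=3/200: DF=(240469/250000 − 3/200·(0.962000+0.957100))/(1+3/200) = 9193/10000 ≈ 0.919300

1 1/2 481/500
2 1 9571/10000
3 3/2 9193/10000
DF(0.5y) is solved at step 1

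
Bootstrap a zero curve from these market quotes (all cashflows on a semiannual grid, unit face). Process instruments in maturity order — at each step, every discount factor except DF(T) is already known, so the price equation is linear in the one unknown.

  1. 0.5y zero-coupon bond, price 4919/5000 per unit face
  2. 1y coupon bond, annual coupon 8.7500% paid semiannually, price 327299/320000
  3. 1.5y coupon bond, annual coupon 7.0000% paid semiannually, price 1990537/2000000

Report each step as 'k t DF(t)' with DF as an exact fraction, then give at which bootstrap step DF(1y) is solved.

step 1 [0.5y] zero: DF = P = 4919/5000 ≈ 0.983800
step 2 [1y] bond c/2=7/160: DF=(327299/320000 − 7/160·(0.983800))/(1+7/160) = 9387/10000 ≈ 0.938700
step 3 [1.5y] bond c/2=7/200: DF=(1990537/2000000 − 7/200·(0.983800+0.938700))/(1+7/200) = 4483/5000 ≈ 0.896600

1 1/2 4919/5000
2 1 9387/10000
3 3/2 4483/5000
DF(1y) is solved at step 2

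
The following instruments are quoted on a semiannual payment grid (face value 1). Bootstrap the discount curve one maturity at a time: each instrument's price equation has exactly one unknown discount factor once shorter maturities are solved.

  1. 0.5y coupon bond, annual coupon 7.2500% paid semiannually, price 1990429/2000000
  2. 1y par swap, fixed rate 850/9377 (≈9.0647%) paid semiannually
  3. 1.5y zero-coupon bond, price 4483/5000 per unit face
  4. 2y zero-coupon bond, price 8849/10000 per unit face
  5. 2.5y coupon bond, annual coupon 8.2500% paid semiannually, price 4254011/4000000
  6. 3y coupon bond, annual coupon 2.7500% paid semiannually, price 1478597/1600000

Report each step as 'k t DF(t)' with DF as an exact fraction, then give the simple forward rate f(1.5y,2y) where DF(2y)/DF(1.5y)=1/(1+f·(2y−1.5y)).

1 1/2 2401/2500
2 1 183/200
3 3/2 4483/5000
4 2 8849/10000
5 5/2 1753/2000
6 3 8501/10000
f(1.5y,2y) = ((4483/5000)/(8849/10000) − 1)/(1/2) = 234/8849 ≈ 2.6444%

step 1 [0.5y] bond c/2=29/800: DF=(1990429/2000000 − 29/800·(0))/(1+29/800) = 2401/2500 ≈ 0.960400
step 2 [1y] swap r/2=425/9377: DF=(1 − 425/9377·(0.960400))/(1+425/9377) = 183/200 ≈ 0.915000
step 3 [1.5y] zero: DF = P = 4483/5000 ≈ 0.896600
step 4 [2y] zero: DF = P = 8849/10000 ≈ 0.884900
step 5 [2.5y] bond c/2=33/800: DF=(4254011/4000000 − 33/800·(0.960400+0.915000+0.896600+0.884900))/(1+33/800) = 1753/2000 ≈ 0.876500
step 6 [3y] bond c/2=11/800: DF=(1478597/1600000 − 11/800·(0.960400+0.915000+0.896600+0.884900+0.876500))/(1+11/800) = 8501/10000 ≈ 0.850100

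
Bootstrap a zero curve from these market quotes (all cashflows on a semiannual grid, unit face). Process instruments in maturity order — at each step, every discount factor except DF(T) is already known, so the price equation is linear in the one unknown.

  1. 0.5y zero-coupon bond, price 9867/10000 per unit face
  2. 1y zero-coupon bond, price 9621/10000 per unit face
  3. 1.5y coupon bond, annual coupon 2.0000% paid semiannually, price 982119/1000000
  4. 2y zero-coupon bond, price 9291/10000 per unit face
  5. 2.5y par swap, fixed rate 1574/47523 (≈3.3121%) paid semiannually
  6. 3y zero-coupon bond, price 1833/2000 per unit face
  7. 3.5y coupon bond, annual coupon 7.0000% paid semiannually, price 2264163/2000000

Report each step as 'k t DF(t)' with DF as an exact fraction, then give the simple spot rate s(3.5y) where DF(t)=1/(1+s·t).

step 1 [0.5y] zero: DF = P = 9867/10000 ≈ 0.986700
step 2 [1y] zero: DF = P = 9621/10000 ≈ 0.962100
step 3 [1.5y] bond c/2=1/100: DF=(982119/1000000 − 1/100·(0.986700+0.962100))/(1+1/100) = 9531/10000 ≈ 0.953100
step 4 [2y] zero: DF = P = 9291/10000 ≈ 0.929100
step 5 [2.5y] swap r/2=787/47523: DF=(1 − 787/47523·(0.986700+0.962100+0.953100+0.929100))/(1+787/47523) = 9213/10000 ≈ 0.921300
step 6 [3y] zero: DF = P = 1833/2000 ≈ 0.916500
step 7 [3.5y] bond c/2=7/200: DF=(2264163/2000000 − 7/200·(0.986700+0.962100+0.953100+0.929100+0.921300+0.916500))/(1+7/200) = 9021/10000 ≈ 0.902100

1 1/2 9867/10000
2 1 9621/10000
3 3/2 9531/10000
4 2 9291/10000
5 5/2 9213/10000
6 3 1833/2000
7 7/2 9021/10000
s(3.5y) = (1/(9021/10000) − 1)/(7/2) = 1958/63147 ≈ 3.1007%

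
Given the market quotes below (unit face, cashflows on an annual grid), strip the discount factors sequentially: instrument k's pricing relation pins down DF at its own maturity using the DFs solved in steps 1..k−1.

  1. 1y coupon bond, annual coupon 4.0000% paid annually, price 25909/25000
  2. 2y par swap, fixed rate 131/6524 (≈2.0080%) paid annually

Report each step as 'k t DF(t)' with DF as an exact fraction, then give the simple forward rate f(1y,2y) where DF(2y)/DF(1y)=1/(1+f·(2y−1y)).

step 1 [1y] bond c/1=1/25: DF=(25909/25000 − 1/25·(0))/(1+1/25) = 1993/2000 ≈ 0.996500
step 2 [2y] swap r/1=131/6524: DF=(1 − 131/6524·(0.996500))/(1+131/6524) = 9607/10000 ≈ 0.960700

1 1 1993/2000
2 2 9607/10000
f(1y,2y) = ((1993/2000)/(9607/10000) − 1)/(1) = 358/9607 ≈ 3.7264%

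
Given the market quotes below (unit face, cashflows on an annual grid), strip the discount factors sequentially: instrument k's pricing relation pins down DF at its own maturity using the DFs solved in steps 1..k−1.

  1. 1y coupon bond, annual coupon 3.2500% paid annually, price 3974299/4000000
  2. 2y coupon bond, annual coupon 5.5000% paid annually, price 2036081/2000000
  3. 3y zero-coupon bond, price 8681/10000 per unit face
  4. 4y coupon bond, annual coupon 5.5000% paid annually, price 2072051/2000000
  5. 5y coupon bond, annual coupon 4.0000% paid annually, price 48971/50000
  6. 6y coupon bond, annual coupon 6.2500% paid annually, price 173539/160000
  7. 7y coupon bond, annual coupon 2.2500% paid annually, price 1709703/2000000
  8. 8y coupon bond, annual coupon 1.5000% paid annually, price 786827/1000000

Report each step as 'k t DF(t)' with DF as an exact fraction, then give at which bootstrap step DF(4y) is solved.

1 1 9623/10000
2 2 2287/2500
3 3 8681/10000
4 4 8389/10000
5 5 8039/10000
6 6 7627/10000
7 7 7227/10000
8 8 1721/2500
DF(4y) is solved at step 4

step 1 [1y] bond c/1=13/400: DF=(3974299/4000000 − 13/400·(0))/(1+13/400) = 9623/10000 ≈ 0.962300
step 2 [2y] bond c/1=11/200: DF=(2036081/2000000 − 11/200·(0.962300))/(1+11/200) = 2287/2500 ≈ 0.914800
step 3 [3y] zero: DF = P = 8681/10000 ≈ 0.868100
step 4 [4y] bond c/1=11/200: DF=(2072051/2000000 − 11/200·(0.962300+0.914800+0.868100))/(1+11/200) = 8389/10000 ≈ 0.838900
step 5 [5y] bond c/1=1/25: DF=(48971/50000 − 1/25·(0.962300+0.914800+0.868100+0.838900))/(1+1/25) = 8039/10000 ≈ 0.803900
step 6 [6y] bond c/1=1/16: DF=(173539/160000 − 1/16·(0.962300+0.914800+0.868100+0.838900+0.803900))/(1+1/16) = 7627/10000 ≈ 0.762700
step 7 [7y] bond c/1=9/400: DF=(1709703/2000000 − 9/400·(0.962300+0.914800+0.868100+0.838900+0.803900+0.762700))/(1+9/400) = 7227/10000 ≈ 0.722700
step 8 [8y] bond c/1=3/200: DF=(786827/1000000 − 3/200·(0.962300+0.914800+0.868100+0.838900+0.803900+0.762700+0.722700))/(1+3/200) = 1721/2500 ≈ 0.688400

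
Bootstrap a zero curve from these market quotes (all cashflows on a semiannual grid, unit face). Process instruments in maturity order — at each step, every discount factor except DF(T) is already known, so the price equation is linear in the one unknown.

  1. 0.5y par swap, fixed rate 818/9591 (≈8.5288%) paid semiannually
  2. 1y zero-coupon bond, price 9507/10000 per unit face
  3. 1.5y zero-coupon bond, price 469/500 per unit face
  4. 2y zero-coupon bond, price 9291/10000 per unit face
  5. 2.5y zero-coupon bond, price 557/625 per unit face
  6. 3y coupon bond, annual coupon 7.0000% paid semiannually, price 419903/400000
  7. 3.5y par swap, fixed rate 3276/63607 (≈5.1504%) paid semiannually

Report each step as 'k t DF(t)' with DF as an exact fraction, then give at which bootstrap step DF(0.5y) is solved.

1 1/2 9591/10000
2 1 9507/10000
3 3/2 469/500
4 2 9291/10000
5 5/2 557/625
6 3 2141/2500
7 7/2 4181/5000
DF(0.5y) is solved at step 1

step 1 [0.5y] swap r/2=409/9591: DF=(1 − 409/9591·(0))/(1+409/9591) = 9591/10000 ≈ 0.959100
step 2 [1y] zero: DF = P = 9507/10000 ≈ 0.950700
step 3 [1.5y] zero: DF = P = 469/500 ≈ 0.938000
step 4 [2y] zero: DF = P = 9291/10000 ≈ 0.929100
step 5 [2.5y] zero: DF = P = 557/625 ≈ 0.891200
step 6 [3y] bond c/2=7/200: DF=(419903/400000 − 7/200·(0.959100+0.950700+0.938000+0.929100+0.891200))/(1+7/200) = 2141/2500 ≈ 0.856400
step 7 [3.5y] swap r/2=1638/63607: DF=(1 − 1638/63607·(0.959100+0.950700+0.938000+0.929100+0.891200+0.856400))/(1+1638/63607) = 4181/5000 ≈ 0.836200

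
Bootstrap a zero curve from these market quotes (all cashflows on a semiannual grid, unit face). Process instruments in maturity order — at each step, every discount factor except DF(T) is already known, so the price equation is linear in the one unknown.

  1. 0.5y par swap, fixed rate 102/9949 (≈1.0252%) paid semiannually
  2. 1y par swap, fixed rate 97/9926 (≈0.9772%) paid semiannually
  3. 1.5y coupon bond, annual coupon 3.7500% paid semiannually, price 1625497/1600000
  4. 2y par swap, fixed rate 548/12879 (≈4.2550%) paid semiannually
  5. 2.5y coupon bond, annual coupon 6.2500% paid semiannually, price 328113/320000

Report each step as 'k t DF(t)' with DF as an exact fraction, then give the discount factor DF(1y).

1 1/2 9949/10000
2 1 9903/10000
3 3/2 9607/10000
4 2 4589/5000
5 5/2 2193/2500
DF(1y) = 9903/10000 ≈ 0.990300

step 1 [0.5y] swap r/2=51/9949: DF=(1 − 51/9949·(0))/(1+51/9949) = 9949/10000 ≈ 0.994900
step 2 [1y] swap r/2=97/19852: DF=(1 − 97/19852·(0.994900))/(1+97/19852) = 9903/10000 ≈ 0.990300
step 3 [1.5y] bond c/2=3/160: DF=(1625497/1600000 − 3/160·(0.994900+0.990300))/(1+3/160) = 9607/10000 ≈ 0.960700
step 4 [2y] swap r/2=274/12879: DF=(1 − 274/12879·(0.994900+0.990300+0.960700))/(1+274/12879) = 4589/5000 ≈ 0.917800
step 5 [2.5y] bond c/2=1/32: DF=(328113/320000 − 1/32·(0.994900+0.990300+0.960700+0.917800))/(1+1/32) = 2193/2500 ≈ 0.877200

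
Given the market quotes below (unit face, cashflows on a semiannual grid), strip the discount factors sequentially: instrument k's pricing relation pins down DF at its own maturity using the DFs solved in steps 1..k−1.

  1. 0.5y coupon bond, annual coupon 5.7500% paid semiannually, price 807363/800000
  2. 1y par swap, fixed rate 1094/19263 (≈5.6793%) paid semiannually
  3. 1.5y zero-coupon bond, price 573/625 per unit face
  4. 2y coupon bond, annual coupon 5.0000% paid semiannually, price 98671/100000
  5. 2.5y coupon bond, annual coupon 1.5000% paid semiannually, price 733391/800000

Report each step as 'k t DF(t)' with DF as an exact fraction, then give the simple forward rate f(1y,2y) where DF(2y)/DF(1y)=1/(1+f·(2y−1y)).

1 1/2 981/1000
2 1 9453/10000
3 3/2 573/625
4 2 8933/10000
5 5/2 8821/10000
f(1y,2y) = ((9453/10000)/(8933/10000) − 1)/(1) = 520/8933 ≈ 5.8211%

step 1 [0.5y] bond c/2=23/800: DF=(807363/800000 − 23/800·(0))/(1+23/800) = 981/1000 ≈ 0.981000
step 2 [1y] swap r/2=547/19263: DF=(1 − 547/19263·(0.981000))/(1+547/19263) = 9453/10000 ≈ 0.945300
step 3 [1.5y] zero: DF = P = 573/625 ≈ 0.916800
step 4 [2y] bond c/2=1/40: DF=(98671/100000 − 1/40·(0.981000+0.945300+0.916800))/(1+1/40) = 8933/10000 ≈ 0.893300
step 5 [2.5y] bond c/2=3/400: DF=(733391/800000 − 3/400·(0.981000+0.945300+0.916800+0.893300))/(1+3/400) = 8821/10000 ≈ 0.882100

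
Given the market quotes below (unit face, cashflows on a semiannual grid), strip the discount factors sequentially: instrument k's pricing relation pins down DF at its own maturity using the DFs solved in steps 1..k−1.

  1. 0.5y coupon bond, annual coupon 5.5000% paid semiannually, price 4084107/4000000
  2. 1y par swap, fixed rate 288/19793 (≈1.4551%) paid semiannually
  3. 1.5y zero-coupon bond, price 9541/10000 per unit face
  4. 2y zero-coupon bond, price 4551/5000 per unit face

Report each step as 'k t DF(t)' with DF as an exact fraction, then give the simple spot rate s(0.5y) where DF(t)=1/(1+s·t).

1 1/2 9937/10000
2 1 616/625
3 3/2 9541/10000
4 2 4551/5000
s(0.5y) = (1/(9937/10000) − 1)/(1/2) = 126/9937 ≈ 1.2680%

step 1 [0.5y] bond c/2=11/400: DF=(4084107/4000000 − 11/400·(0))/(1+11/400) = 9937/10000 ≈ 0.993700
step 2 [1y] swap r/2=144/19793: DF=(1 − 144/19793·(0.993700))/(1+144/19793) = 616/625 ≈ 0.985600
step 3 [1.5y] zero: DF = P = 9541/10000 ≈ 0.954100
step 4 [2y] zero: DF = P = 4551/5000 ≈ 0.910200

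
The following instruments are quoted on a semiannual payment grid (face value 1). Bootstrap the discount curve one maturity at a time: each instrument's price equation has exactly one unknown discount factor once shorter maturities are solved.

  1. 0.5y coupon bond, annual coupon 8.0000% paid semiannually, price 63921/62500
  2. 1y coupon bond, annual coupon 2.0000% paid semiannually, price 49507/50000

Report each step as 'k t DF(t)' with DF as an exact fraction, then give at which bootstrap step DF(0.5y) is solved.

1 1/2 4917/5000
2 1 4853/5000
DF(0.5y) is solved at step 1

step 1 [0.5y] bond c/2=1/25: DF=(63921/62500 − 1/25·(0))/(1+1/25) = 4917/5000 ≈ 0.983400
step 2 [1y] bond c/2=1/100: DF=(49507/50000 − 1/100·(0.983400))/(1+1/100) = 4853/5000 ≈ 0.970600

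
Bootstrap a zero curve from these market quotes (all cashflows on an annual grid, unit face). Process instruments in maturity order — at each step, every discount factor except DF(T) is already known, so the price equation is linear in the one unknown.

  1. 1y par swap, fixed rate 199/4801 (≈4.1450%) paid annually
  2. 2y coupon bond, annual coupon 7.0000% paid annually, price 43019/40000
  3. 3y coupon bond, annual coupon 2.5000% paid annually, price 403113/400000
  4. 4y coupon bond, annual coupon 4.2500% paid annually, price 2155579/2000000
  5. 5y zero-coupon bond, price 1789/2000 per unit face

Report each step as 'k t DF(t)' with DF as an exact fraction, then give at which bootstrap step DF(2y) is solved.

1 1 4801/5000
2 2 9423/10000
3 3 1171/1250
4 4 9181/10000
5 5 1789/2000
DF(2y) is solved at step 2

step 1 [1y] swap r/1=199/4801: DF=(1 − 199/4801·(0))/(1+199/4801) = 4801/5000 ≈ 0.960200
step 2 [2y] bond c/1=7/100: DF=(43019/40000 − 7/100·(0.960200))/(1+7/100) = 9423/10000 ≈ 0.942300
step 3 [3y] bond c/1=1/40: DF=(403113/400000 − 1/40·(0.960200+0.942300))/(1+1/40) = 1171/1250 ≈ 0.936800
step 4 [4y] bond c/1=17/400: DF=(2155579/2000000 − 17/400·(0.960200+0.942300+0.936800))/(1+17/400) = 9181/10000 ≈ 0.918100
step 5 [5y] zero: DF = P = 1789/2000 ≈ 0.894500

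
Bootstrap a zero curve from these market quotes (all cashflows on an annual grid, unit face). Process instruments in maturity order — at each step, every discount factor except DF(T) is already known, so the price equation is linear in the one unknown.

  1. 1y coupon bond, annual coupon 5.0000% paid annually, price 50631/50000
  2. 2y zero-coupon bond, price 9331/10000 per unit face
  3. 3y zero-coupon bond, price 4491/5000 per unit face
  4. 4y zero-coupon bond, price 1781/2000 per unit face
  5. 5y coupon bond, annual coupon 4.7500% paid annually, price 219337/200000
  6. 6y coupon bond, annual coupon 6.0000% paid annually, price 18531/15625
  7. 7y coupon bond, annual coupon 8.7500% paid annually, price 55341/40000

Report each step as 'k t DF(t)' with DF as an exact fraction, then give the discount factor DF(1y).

1 1 2411/2500
2 2 9331/10000
3 3 4491/5000
4 4 1781/2000
5 5 4399/5000
6 6 2151/2500
7 7 2089/2500
DF(1y) = 2411/2500 ≈ 0.964400

step 1 [1y] bond c/1=1/20: DF=(50631/50000 − 1/20·(0))/(1+1/20) = 2411/2500 ≈ 0.964400
step 2 [2y] zero: DF = P = 9331/10000 ≈ 0.933100
step 3 [3y] zero: DF = P = 4491/5000 ≈ 0.898200
step 4 [4y] zero: DF = P = 1781/2000 ≈ 0.890500
step 5 [5y] bond c/1=19/400: DF=(219337/200000 − 19/400·(0.964400+0.933100+0.898200+0.890500))/(1+19/400) = 4399/5000 ≈ 0.879800
step 6 [6y] bond c/1=3/50: DF=(18531/15625 − 3/50·(0.964400+0.933100+0.898200+0.890500+0.879800))/(1+3/50) = 2151/2500 ≈ 0.860400
step 7 [7y] bond c/1=7/80: DF=(55341/40000 − 7/80·(0.964400+0.933100+0.898200+0.890500+0.879800+0.860400))/(1+7/80) = 2089/2500 ≈ 0.835600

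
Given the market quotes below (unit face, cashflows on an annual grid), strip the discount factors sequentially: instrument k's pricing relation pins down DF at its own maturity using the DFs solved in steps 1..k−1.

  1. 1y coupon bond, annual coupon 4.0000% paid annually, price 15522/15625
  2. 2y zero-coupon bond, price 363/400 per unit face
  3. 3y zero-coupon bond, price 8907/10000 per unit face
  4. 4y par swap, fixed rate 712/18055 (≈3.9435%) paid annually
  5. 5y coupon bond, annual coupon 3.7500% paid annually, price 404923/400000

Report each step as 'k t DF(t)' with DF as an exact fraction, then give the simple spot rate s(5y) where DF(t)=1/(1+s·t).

step 1 [1y] bond c/1=1/25: DF=(15522/15625 − 1/25·(0))/(1+1/25) = 597/625 ≈ 0.955200
step 2 [2y] zero: DF = P = 363/400 ≈ 0.907500
step 3 [3y] zero: DF = P = 8907/10000 ≈ 0.890700
step 4 [4y] swap r/1=712/18055: DF=(1 − 712/18055·(0.955200+0.907500+0.890700))/(1+712/18055) = 536/625 ≈ 0.857600
step 5 [5y] bond c/1=3/80: DF=(404923/400000 − 3/80·(0.955200+0.907500+0.890700+0.857600))/(1+3/80) = 2113/2500 ≈ 0.845200

1 1 597/625
2 2 363/400
3 3 8907/10000
4 4 536/625
5 5 2113/2500
s(5y) = (1/(2113/2500) − 1)/(5) = 387/10565 ≈ 3.6630%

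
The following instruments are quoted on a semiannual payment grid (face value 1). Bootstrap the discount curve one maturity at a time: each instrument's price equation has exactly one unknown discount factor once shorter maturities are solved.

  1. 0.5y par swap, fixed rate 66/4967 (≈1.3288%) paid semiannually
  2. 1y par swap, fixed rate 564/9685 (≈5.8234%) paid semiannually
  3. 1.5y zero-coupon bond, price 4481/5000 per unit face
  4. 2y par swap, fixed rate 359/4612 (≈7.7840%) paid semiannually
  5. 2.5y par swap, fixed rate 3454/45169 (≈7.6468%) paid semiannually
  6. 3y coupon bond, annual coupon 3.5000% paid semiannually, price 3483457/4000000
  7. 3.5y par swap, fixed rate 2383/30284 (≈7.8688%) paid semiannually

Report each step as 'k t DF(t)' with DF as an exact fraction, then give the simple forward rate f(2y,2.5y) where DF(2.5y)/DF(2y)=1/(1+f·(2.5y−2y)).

step 1 [0.5y] swap r/2=33/4967: DF=(1 − 33/4967·(0))/(1+33/4967) = 4967/5000 ≈ 0.993400
step 2 [1y] swap r/2=282/9685: DF=(1 − 282/9685·(0.993400))/(1+282/9685) = 2359/2500 ≈ 0.943600
step 3 [1.5y] zero: DF = P = 4481/5000 ≈ 0.896200
step 4 [2y] swap r/2=359/9224: DF=(1 − 359/9224·(0.993400+0.943600+0.896200))/(1+359/9224) = 2141/2500 ≈ 0.856400
step 5 [2.5y] swap r/2=1727/45169: DF=(1 − 1727/45169·(0.993400+0.943600+0.896200+0.856400))/(1+1727/45169) = 8273/10000 ≈ 0.827300
step 6 [3y] bond c/2=7/400: DF=(3483457/4000000 − 7/400·(0.993400+0.943600+0.896200+0.856400+0.827300))/(1+7/400) = 3891/5000 ≈ 0.778200
step 7 [3.5y] swap r/2=2383/60568: DF=(1 − 2383/60568·(0.993400+0.943600+0.896200+0.856400+0.827300+0.778200))/(1+2383/60568) = 7617/10000 ≈ 0.761700

1 1/2 4967/5000
2 1 2359/2500
3 3/2 4481/5000
4 2 2141/2500
5 5/2 8273/10000
6 3 3891/5000
7 7/2 7617/10000
f(2y,2.5y) = ((2141/2500)/(8273/10000) − 1)/(1/2) = 582/8273 ≈ 7.0349%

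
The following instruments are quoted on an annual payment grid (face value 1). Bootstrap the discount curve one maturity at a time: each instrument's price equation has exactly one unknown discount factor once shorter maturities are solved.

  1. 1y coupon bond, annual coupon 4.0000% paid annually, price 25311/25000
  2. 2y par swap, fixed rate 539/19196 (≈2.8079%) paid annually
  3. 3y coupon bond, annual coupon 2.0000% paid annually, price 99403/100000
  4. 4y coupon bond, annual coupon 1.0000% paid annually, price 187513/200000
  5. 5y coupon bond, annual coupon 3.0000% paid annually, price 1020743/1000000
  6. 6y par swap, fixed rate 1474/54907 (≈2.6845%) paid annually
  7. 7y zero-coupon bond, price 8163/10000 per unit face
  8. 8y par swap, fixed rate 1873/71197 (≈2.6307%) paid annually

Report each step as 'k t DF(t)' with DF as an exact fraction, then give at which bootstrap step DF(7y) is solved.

1 1 1947/2000
2 2 9461/10000
3 3 9369/10000
4 4 9/10
5 5 551/625
6 6 4263/5000
7 7 8163/10000
8 8 8127/10000
DF(7y) is solved at step 7

step 1 [1y] bond c/1=1/25: DF=(25311/25000 − 1/25·(0))/(1+1/25) = 1947/2000 ≈ 0.973500
step 2 [2y] swap r/1=539/19196: DF=(1 − 539/19196·(0.973500))/(1+539/19196) = 9461/10000 ≈ 0.946100
step 3 [3y] bond c/1=1/50: DF=(99403/100000 − 1/50·(0.973500+0.946100))/(1+1/50) = 9369/10000 ≈ 0.936900
step 4 [4y] bond c/1=1/100: DF=(187513/200000 − 1/100·(0.973500+0.946100+0.936900))/(1+1/100) = 9/10 ≈ 0.900000
step 5 [5y] bond c/1=3/100: DF=(1020743/1000000 − 3/100·(0.973500+0.946100+0.936900+0.900000))/(1+3/100) = 551/625 ≈ 0.881600
step 6 [6y] swap r/1=1474/54907: DF=(1 − 1474/54907·(0.973500+0.946100+0.936900+0.900000+0.881600))/(1+1474/54907) = 4263/5000 ≈ 0.852600
step 7 [7y] zero: DF = P = 8163/10000 ≈ 0.816300
step 8 [8y] swap r/1=1873/71197: DF=(1 − 1873/71197·(0.973500+0.946100+0.936900+0.900000+0.881600+0.852600+0.816300))/(1+1873/71197) = 8127/10000 ≈ 0.812700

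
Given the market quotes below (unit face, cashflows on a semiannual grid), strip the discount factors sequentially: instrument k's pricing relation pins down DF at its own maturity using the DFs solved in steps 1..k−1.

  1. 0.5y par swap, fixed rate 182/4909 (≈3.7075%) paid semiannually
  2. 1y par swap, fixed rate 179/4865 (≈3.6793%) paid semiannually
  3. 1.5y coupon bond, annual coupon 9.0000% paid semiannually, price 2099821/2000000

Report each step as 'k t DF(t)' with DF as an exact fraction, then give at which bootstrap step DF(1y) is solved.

1 1/2 4909/5000
2 1 4821/5000
3 3/2 9209/10000
DF(1y) is solved at step 2

step 1 [0.5y] swap r/2=91/4909: DF=(1 − 91/4909·(0))/(1+91/4909) = 4909/5000 ≈ 0.981800
step 2 [1y] swap r/2=179/9730: DF=(1 − 179/9730·(0.981800))/(1+179/9730) = 4821/5000 ≈ 0.964200
step 3 [1.5y] bond c/2=9/200: DF=(2099821/2000000 − 9/200·(0.981800+0.964200))/(1+9/200) = 9209/10000 ≈ 0.920900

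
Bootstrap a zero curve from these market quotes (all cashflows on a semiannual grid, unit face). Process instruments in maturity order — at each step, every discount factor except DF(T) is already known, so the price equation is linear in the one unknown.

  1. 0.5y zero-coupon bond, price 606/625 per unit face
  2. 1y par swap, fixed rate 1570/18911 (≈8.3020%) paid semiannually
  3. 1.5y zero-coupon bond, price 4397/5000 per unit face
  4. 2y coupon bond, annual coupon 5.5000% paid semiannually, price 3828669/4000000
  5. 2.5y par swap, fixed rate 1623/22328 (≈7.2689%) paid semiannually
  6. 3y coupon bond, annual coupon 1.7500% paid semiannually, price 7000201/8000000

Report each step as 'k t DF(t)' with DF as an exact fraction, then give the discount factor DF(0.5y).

step 1 [0.5y] zero: DF = P = 606/625 ≈ 0.969600
step 2 [1y] swap r/2=785/18911: DF=(1 − 785/18911·(0.969600))/(1+785/18911) = 1843/2000 ≈ 0.921500
step 3 [1.5y] zero: DF = P = 4397/5000 ≈ 0.879400
step 4 [2y] bond c/2=11/400: DF=(3828669/4000000 − 11/400·(0.969600+0.921500+0.879400))/(1+11/400) = 4287/5000 ≈ 0.857400
step 5 [2.5y] swap r/2=1623/44656: DF=(1 − 1623/44656·(0.969600+0.921500+0.879400+0.857400))/(1+1623/44656) = 8377/10000 ≈ 0.837700
step 6 [3y] bond c/2=7/800: DF=(7000201/8000000 − 7/800·(0.969600+0.921500+0.879400+0.857400+0.837700))/(1+7/800) = 8287/10000 ≈ 0.828700

1 1/2 606/625
2 1 1843/2000
3 3/2 4397/5000
4 2 4287/5000
5 5/2 8377/10000
6 3 8287/10000
DF(0.5y) = 606/625 ≈ 0.969600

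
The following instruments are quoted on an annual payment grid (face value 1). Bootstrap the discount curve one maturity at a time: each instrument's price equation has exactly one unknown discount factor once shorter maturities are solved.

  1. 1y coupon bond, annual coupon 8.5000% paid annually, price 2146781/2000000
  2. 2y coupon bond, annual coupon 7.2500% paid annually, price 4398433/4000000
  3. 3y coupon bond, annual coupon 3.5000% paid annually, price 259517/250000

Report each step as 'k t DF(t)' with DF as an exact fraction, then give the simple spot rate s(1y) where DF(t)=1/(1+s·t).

1 1 9893/10000
2 2 599/625
3 3 9371/10000
s(1y) = (1/(9893/10000) − 1)/(1) = 107/9893 ≈ 1.0816%

step 1 [1y] bond c/1=17/200: DF=(2146781/2000000 − 17/200·(0))/(1+17/200) = 9893/10000 ≈ 0.989300
step 2 [2y] bond c/1=29/400: DF=(4398433/4000000 − 29/400·(0.989300))/(1+29/400) = 599/625 ≈ 0.958400
step 3 [3y] bond c/1=7/200: DF=(259517/250000 − 7/200·(0.989300+0.958400))/(1+7/200) = 9371/10000 ≈ 0.937100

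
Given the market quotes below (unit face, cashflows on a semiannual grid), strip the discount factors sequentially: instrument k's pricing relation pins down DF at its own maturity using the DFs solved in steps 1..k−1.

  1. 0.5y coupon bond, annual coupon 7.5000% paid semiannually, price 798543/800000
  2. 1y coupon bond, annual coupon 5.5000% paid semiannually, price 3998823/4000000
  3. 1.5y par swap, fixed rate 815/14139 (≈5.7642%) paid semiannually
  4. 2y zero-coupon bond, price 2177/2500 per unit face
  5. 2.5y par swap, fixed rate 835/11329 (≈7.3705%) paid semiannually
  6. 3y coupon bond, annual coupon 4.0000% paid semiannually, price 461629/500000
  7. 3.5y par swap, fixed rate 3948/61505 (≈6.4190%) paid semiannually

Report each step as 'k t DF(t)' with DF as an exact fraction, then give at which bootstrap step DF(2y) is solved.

step 1 [0.5y] bond c/2=3/80: DF=(798543/800000 − 3/80·(0))/(1+3/80) = 9621/10000 ≈ 0.962100
step 2 [1y] bond c/2=11/400: DF=(3998823/4000000 − 11/400·(0.962100))/(1+11/400) = 592/625 ≈ 0.947200
step 3 [1.5y] swap r/2=815/28278: DF=(1 − 815/28278·(0.962100+0.947200))/(1+815/28278) = 1837/2000 ≈ 0.918500
step 4 [2y] zero: DF = P = 2177/2500 ≈ 0.870800
step 5 [2.5y] swap r/2=835/22658: DF=(1 − 835/22658·(0.962100+0.947200+0.918500+0.870800))/(1+835/22658) = 833/1000 ≈ 0.833000
step 6 [3y] bond c/2=1/50: DF=(461629/500000 − 1/50·(0.962100+0.947200+0.918500+0.870800+0.833000))/(1+1/50) = 8163/10000 ≈ 0.816300
step 7 [3.5y] swap r/2=1974/61505: DF=(1 − 1974/61505·(0.962100+0.947200+0.918500+0.870800+0.833000+0.816300))/(1+1974/61505) = 4013/5000 ≈ 0.802600

1 1/2 9621/10000
2 1 592/625
3 3/2 1837/2000
4 2 2177/2500
5 5/2 833/1000
6 3 8163/10000
7 7/2 4013/5000
DF(2y) is solved at step 4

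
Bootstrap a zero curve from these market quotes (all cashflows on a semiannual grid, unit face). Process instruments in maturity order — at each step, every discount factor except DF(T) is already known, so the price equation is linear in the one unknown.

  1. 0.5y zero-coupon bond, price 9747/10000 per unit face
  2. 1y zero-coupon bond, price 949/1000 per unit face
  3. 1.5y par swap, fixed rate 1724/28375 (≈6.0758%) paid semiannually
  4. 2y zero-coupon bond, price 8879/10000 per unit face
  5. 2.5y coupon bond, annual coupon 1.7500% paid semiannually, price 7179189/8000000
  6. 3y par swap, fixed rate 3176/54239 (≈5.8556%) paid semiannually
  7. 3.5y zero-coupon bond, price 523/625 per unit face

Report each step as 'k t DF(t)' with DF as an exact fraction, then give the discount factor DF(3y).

1 1/2 9747/10000
2 1 949/1000
3 3/2 4569/5000
4 2 8879/10000
5 5/2 8573/10000
6 3 2103/2500
7 7/2 523/625
DF(3y) = 2103/2500 ≈ 0.841200

step 1 [0.5y] zero: DF = P = 9747/10000 ≈ 0.974700
step 2 [1y] zero: DF = P = 949/1000 ≈ 0.949000
step 3 [1.5y] swap r/2=862/28375: DF=(1 − 862/28375·(0.974700+0.949000))/(1+862/28375) = 4569/5000 ≈ 0.913800
step 4 [2y] zero: DF = P = 8879/10000 ≈ 0.887900
step 5 [2.5y] bond c/2=7/800: DF=(7179189/8000000 − 7/800·(0.974700+0.949000+0.913800+0.887900))/(1+7/800) = 8573/10000 ≈ 0.857300
step 6 [3y] swap r/2=1588/54239: DF=(1 − 1588/54239·(0.974700+0.949000+0.913800+0.887900+0.857300))/(1+1588/54239) = 2103/2500 ≈ 0.841200
step 7 [3.5y] zero: DF = P = 523/625 ≈ 0.836800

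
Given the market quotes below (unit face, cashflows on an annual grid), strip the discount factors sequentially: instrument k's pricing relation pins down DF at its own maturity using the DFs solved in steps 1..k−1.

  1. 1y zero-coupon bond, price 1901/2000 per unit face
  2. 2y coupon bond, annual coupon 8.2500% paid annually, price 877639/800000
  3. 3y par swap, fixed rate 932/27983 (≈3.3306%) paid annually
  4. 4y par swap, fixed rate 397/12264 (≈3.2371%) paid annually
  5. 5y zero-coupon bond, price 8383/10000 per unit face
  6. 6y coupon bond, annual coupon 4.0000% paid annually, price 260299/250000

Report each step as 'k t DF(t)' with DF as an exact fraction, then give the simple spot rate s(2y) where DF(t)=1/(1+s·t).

1 1 1901/2000
2 2 941/1000
3 3 2267/2500
4 4 8809/10000
5 5 8383/10000
6 6 4137/5000
s(2y) = (1/(941/1000) − 1)/(2) = 59/1882 ≈ 3.1350%

step 1 [1y] zero: DF = P = 1901/2000 ≈ 0.950500
step 2 [2y] bond c/1=33/400: DF=(877639/800000 − 33/400·(0.950500))/(1+33/400) = 941/1000 ≈ 0.941000
step 3 [3y] swap r/1=932/27983: DF=(1 − 932/27983·(0.950500+0.941000))/(1+932/27983) = 2267/2500 ≈ 0.906800
step 4 [4y] swap r/1=397/12264: DF=(1 − 397/12264·(0.950500+0.941000+0.906800))/(1+397/12264) = 8809/10000 ≈ 0.880900
step 5 [5y] zero: DF = P = 8383/10000 ≈ 0.838300
step 6 [6y] bond c/1=1/25: DF=(260299/250000 − 1/25·(0.950500+0.941000+0.906800+0.880900+0.838300))/(1+1/25) = 4137/5000 ≈ 0.827400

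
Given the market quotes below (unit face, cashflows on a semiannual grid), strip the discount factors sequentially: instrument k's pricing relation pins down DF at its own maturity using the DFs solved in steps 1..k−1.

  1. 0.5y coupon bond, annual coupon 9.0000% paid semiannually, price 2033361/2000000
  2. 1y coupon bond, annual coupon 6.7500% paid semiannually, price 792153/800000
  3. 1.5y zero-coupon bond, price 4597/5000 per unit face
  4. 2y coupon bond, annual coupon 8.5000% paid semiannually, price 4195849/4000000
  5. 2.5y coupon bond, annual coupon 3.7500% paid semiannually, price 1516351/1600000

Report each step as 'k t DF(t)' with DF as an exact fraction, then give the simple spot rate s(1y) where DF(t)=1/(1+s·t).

1 1/2 9729/10000
2 1 9261/10000
3 3/2 4597/5000
4 2 8913/10000
5 5/2 431/500
s(1y) = (1/(9261/10000) − 1)/(1) = 739/9261 ≈ 7.9797%

step 1 [0.5y] bond c/2=9/200: DF=(2033361/2000000 − 9/200·(0))/(1+9/200) = 9729/10000 ≈ 0.972900
step 2 [1y] bond c/2=27/800: DF=(792153/800000 − 27/800·(0.972900))/(1+27/800) = 9261/10000 ≈ 0.926100
step 3 [1.5y] zero: DF = P = 4597/5000 ≈ 0.919400
step 4 [2y] bond c/2=17/400: DF=(4195849/4000000 − 17/400·(0.972900+0.926100+0.919400))/(1+17/400) = 8913/10000 ≈ 0.891300
step 5 [2.5y] bond c/2=3/160: DF=(1516351/1600000 − 3/160·(0.972900+0.926100+0.919400+0.891300))/(1+3/160) = 431/500 ≈ 0.862000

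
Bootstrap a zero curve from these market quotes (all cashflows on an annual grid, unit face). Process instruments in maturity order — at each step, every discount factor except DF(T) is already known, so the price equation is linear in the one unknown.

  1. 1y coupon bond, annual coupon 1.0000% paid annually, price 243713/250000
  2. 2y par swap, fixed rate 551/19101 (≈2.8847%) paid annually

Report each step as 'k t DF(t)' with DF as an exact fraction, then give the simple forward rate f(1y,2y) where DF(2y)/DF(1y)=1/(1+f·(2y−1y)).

1 1 2413/2500
2 2 9449/10000
f(1y,2y) = ((2413/2500)/(9449/10000) − 1)/(1) = 203/9449 ≈ 2.1484%

step 1 [1y] bond c/1=1/100: DF=(243713/250000 − 1/100·(0))/(1+1/100) = 2413/2500 ≈ 0.965200
step 2 [2y] swap r/1=551/19101: DF=(1 − 551/19101·(0.965200))/(1+551/19101) = 9449/10000 ≈ 0.944900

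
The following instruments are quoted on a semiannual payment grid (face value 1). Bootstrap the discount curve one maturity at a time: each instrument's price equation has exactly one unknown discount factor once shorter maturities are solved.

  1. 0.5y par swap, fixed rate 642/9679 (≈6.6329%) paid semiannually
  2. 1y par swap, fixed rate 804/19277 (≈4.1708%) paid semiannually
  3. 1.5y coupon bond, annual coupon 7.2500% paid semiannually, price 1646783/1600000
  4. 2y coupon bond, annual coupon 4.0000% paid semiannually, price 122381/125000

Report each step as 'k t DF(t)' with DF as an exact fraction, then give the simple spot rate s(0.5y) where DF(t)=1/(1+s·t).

1 1/2 9679/10000
2 1 4799/5000
3 3/2 4629/5000
4 2 9039/10000
s(0.5y) = (1/(9679/10000) − 1)/(1/2) = 642/9679 ≈ 6.6329%

step 1 [0.5y] swap r/2=321/9679: DF=(1 − 321/9679·(0))/(1+321/9679) = 9679/10000 ≈ 0.967900
step 2 [1y] swap r/2=402/19277: DF=(1 − 402/19277·(0.967900))/(1+402/19277) = 4799/5000 ≈ 0.959800
step 3 [1.5y] bond c/2=29/800: DF=(1646783/1600000 − 29/800·(0.967900+0.959800))/(1+29/800) = 4629/5000 ≈ 0.925800
step 4 [2y] bond c/2=1/50: DF=(122381/125000 − 1/50·(0.967900+0.959800+0.925800))/(1+1/50) = 9039/10000 ≈ 0.903900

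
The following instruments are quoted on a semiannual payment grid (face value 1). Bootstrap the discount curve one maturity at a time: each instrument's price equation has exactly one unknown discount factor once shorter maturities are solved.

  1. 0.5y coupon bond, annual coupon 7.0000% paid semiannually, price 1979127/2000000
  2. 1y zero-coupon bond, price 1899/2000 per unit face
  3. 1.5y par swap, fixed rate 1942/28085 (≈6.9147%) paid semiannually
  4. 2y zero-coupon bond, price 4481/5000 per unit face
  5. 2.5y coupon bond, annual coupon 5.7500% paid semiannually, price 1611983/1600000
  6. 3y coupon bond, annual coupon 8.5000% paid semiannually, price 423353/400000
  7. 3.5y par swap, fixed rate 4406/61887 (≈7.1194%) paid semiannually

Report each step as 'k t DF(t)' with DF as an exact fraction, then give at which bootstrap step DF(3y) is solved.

step 1 [0.5y] bond c/2=7/200: DF=(1979127/2000000 − 7/200·(0))/(1+7/200) = 9561/10000 ≈ 0.956100
step 2 [1y] zero: DF = P = 1899/2000 ≈ 0.949500
step 3 [1.5y] swap r/2=971/28085: DF=(1 − 971/28085·(0.956100+0.949500))/(1+971/28085) = 9029/10000 ≈ 0.902900
step 4 [2y] zero: DF = P = 4481/5000 ≈ 0.896200
step 5 [2.5y] bond c/2=23/800: DF=(1611983/1600000 − 23/800·(0.956100+0.949500+0.902900+0.896200))/(1+23/800) = 4379/5000 ≈ 0.875800
step 6 [3y] bond c/2=17/400: DF=(423353/400000 − 17/400·(0.956100+0.949500+0.902900+0.896200+0.875800))/(1+17/400) = 1657/2000 ≈ 0.828500
step 7 [3.5y] swap r/2=2203/61887: DF=(1 − 2203/61887·(0.956100+0.949500+0.902900+0.896200+0.875800+0.828500))/(1+2203/61887) = 7797/10000 ≈ 0.779700

1 1/2 9561/10000
2 1 1899/2000
3 3/2 9029/10000
4 2 4481/5000
5 5/2 4379/5000
6 3 1657/2000
7 7/2 7797/10000
DF(3y) is solved at step 6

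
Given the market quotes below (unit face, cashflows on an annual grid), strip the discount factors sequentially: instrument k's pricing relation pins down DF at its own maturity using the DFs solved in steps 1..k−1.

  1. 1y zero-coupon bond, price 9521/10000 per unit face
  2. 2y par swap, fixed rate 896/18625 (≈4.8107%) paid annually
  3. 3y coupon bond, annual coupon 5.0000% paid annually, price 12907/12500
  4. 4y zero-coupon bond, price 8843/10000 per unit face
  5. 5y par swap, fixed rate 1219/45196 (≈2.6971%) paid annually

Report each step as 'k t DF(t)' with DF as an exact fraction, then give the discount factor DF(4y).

step 1 [1y] zero: DF = P = 9521/10000 ≈ 0.952100
step 2 [2y] swap r/1=896/18625: DF=(1 − 896/18625·(0.952100))/(1+896/18625) = 569/625 ≈ 0.910400
step 3 [3y] bond c/1=1/20: DF=(12907/12500 − 1/20·(0.952100+0.910400))/(1+1/20) = 8947/10000 ≈ 0.894700
step 4 [4y] zero: DF = P = 8843/10000 ≈ 0.884300
step 5 [5y] swap r/1=1219/45196: DF=(1 − 1219/45196·(0.952100+0.910400+0.894700+0.884300))/(1+1219/45196) = 8781/10000 ≈ 0.878100

1 1 9521/10000
2 2 569/625
3 3 8947/10000
4 4 8843/10000
5 5 8781/10000
DF(4y) = 8843/10000 ≈ 0.884300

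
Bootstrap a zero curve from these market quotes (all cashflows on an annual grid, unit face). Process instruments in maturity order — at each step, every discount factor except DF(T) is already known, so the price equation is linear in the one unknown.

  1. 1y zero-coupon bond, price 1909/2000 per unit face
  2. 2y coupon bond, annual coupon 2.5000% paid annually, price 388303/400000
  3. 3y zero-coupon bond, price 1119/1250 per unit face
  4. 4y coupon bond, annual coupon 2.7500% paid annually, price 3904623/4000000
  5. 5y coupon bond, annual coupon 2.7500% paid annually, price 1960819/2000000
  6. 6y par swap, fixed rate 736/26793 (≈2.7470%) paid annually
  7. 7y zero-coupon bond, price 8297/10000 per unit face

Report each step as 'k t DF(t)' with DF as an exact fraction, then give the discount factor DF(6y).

1 1 1909/2000
2 2 4619/5000
3 3 1119/1250
4 4 4379/5000
5 5 1713/2000
6 6 533/625
7 7 8297/10000
DF(6y) = 533/625 ≈ 0.852800

step 1 [1y] zero: DF = P = 1909/2000 ≈ 0.954500
step 2 [2y] bond c/1=1/40: DF=(388303/400000 − 1/40·(0.954500))/(1+1/40) = 4619/5000 ≈ 0.923800
step 3 [3y] zero: DF = P = 1119/1250 ≈ 0.895200
step 4 [4y] bond c/1=11/400: DF=(3904623/4000000 − 11/400·(0.954500+0.923800+0.895200))/(1+11/400) = 4379/5000 ≈ 0.875800
step 5 [5y] bond c/1=11/400: DF=(1960819/2000000 − 11/400·(0.954500+0.923800+0.895200+0.875800))/(1+11/400) = 1713/2000 ≈ 0.856500
step 6 [6y] swap r/1=736/26793: DF=(1 − 736/26793·(0.954500+0.923800+0.895200+0.875800+0.856500))/(1+736/26793) = 533/625 ≈ 0.852800
step 7 [7y] zero: DF = P = 8297/10000 ≈ 0.829700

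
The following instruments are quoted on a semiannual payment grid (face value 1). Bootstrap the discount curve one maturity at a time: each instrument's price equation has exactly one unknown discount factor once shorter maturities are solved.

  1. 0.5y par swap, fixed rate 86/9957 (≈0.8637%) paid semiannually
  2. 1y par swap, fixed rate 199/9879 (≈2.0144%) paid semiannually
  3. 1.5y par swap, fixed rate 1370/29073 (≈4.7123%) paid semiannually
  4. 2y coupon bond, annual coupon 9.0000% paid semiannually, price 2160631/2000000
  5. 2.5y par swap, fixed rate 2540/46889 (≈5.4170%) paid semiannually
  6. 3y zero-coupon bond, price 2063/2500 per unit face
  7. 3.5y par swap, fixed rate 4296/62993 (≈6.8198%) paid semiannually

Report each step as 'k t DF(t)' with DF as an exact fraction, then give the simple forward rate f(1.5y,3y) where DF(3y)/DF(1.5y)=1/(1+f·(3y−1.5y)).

1 1/2 9957/10000
2 1 9801/10000
3 3/2 1863/2000
4 2 4543/5000
5 5/2 873/1000
6 3 2063/2500
7 7/2 1963/2500
f(1.5y,3y) = ((1863/2000)/(2063/2500) − 1)/(3/2) = 1063/12378 ≈ 8.5878%

step 1 [0.5y] swap r/2=43/9957: DF=(1 − 43/9957·(0))/(1+43/9957) = 9957/10000 ≈ 0.995700
step 2 [1y] swap r/2=199/19758: DF=(1 − 199/19758·(0.995700))/(1+199/19758) = 9801/10000 ≈ 0.980100
step 3 [1.5y] swap r/2=685/29073: DF=(1 − 685/29073·(0.995700+0.980100))/(1+685/29073) = 1863/2000 ≈ 0.931500
step 4 [2y] bond c/2=9/200: DF=(2160631/2000000 − 9/200·(0.995700+0.980100+0.931500))/(1+9/200) = 4543/5000 ≈ 0.908600
step 5 [2.5y] swap r/2=1270/46889: DF=(1 − 1270/46889·(0.995700+0.980100+0.931500+0.908600))/(1+1270/46889) = 873/1000 ≈ 0.873000
step 6 [3y] zero: DF = P = 2063/2500 ≈ 0.825200
step 7 [3.5y] swap r/2=2148/62993: DF=(1 − 2148/62993·(0.995700+0.980100+0.931500+0.908600+0.873000+0.825200))/(1+2148/62993) = 1963/2500 ≈ 0.785200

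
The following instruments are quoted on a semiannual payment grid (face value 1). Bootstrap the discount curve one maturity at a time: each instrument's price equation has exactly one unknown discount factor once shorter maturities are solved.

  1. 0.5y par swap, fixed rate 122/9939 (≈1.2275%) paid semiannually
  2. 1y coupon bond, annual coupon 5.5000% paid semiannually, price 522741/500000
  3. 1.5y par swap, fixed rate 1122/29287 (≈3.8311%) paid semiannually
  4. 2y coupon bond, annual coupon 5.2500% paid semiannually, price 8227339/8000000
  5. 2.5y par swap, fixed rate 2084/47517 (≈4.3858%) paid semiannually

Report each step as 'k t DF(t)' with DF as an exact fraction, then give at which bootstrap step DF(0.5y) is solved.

1 1/2 9939/10000
2 1 9909/10000
3 3/2 9439/10000
4 2 1159/1250
5 5/2 4479/5000
DF(0.5y) is solved at step 1

step 1 [0.5y] swap r/2=61/9939: DF=(1 − 61/9939·(0))/(1+61/9939) = 9939/10000 ≈ 0.993900
step 2 [1y] bond c/2=11/400: DF=(522741/500000 − 11/400·(0.993900))/(1+11/400) = 9909/10000 ≈ 0.990900
step 3 [1.5y] swap r/2=561/29287: DF=(1 − 561/29287·(0.993900+0.990900))/(1+561/29287) = 9439/10000 ≈ 0.943900
step 4 [2y] bond c/2=21/800: DF=(8227339/8000000 − 21/800·(0.993900+0.990900+0.943900))/(1+21/800) = 1159/1250 ≈ 0.927200
step 5 [2.5y] swap r/2=1042/47517: DF=(1 − 1042/47517·(0.993900+0.990900+0.943900+0.927200))/(1+1042/47517) = 4479/5000 ≈ 0.895800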